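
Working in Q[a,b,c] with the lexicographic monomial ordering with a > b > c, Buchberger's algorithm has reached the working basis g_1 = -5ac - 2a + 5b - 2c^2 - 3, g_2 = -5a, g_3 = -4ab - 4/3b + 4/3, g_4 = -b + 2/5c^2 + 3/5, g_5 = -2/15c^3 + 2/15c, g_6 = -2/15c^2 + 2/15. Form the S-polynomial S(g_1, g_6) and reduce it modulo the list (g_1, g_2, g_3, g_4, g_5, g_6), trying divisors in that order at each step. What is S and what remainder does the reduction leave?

S(g_1, g_6) = 2/5ac + a - bc + 2/5c^3 + 3/5c; remainder on division = 0.

lcm(LM(g_1), LM(g_6)) = ac^2.
S = (lcm/LT(g_1))·g_1 − (lcm/LT(g_6))·g_6 = 2/5ac + a - bc + 2/5c^3 + 3/5c.
Reduce S modulo (g_1, g_2, g_3, g_4, g_5, g_6) in that order:
  leading term ac: subtract (-2/25)·g_1 from 2/5ac + a - bc + 2/5c^3 + 3/5c → 21/25a - bc + 2/5b + 2/5c^3 - 4/25c^2 + 3/5c - 6/25
  leading term a: subtract (-21/125)·g_2 from 21/25a - bc + 2/5b + 2/5c^3 - 4/25c^2 + 3/5c - 6/25 → -bc + 2/5b + 2/5c^3 - 4/25c^2 + 3/5c - 6/25
  leading term bc: subtract (c)·g_4 from -bc + 2/5b + 2/5c^3 - 4/25c^2 + 3/5c - 6/25 → 2/5b - 4/25c^2 - 6/25
  leading term b: subtract (-2/5)·g_4 from 2/5b - 4/25c^2 - 6/25 → 0
The remainder is 0, so this S-polynomial contributes no new basis element.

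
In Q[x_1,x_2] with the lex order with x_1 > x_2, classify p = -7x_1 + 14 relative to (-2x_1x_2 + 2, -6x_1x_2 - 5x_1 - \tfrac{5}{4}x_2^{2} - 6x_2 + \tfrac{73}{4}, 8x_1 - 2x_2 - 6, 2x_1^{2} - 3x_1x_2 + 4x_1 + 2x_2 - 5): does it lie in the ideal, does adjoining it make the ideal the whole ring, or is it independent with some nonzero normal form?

Adjoining -7x_1 + 14 makes the ideal the whole ring: the system is inconsistent.

First compute the reduced Gröbner basis of I by Buchberger's algorithm.
f_1 = -2x_1x_2 + 2, LT = x_1x_2.
f_2 = -6x_1x_2 - 5x_1 - \tfrac{5}{4}x_2^{2} - 6x_2 + \tfrac{73}{4}, LT = x_1x_2.
f_3 = 8x_1 - 2x_2 - 6, LT = x_1.
f_4 = 2x_1^{2} - 3x_1x_2 + 4x_1 + 2x_2 - 5, LT = x_1^{2}.

S(f_1,f_2): lcm = x_1x_2. S = -\tfrac{5}{6}x_1 - \tfrac{5}{24}x_2^{2} - x_2 + \tfrac{49}{24}.
  leading term x_1: subtract (-\tfrac{5}{48})·f_3 from -\tfrac{5}{6}x_1 - \tfrac{5}{24}x_2^{2} - x_2 + \tfrac{49}{24} → -\tfrac{5}{24}x_2^{2} - \tfrac{29}{24}x_2 + \tfrac{17}{12}
  leading term x_2^{2}: no divisor's leading term divides it; move -\tfrac{5}{24}x_2^{2} to the remainder.
  leading term x_2: no divisor's leading term divides it; move -\tfrac{29}{24}x_2 to the remainder.
  leading term 1: no divisor's leading term divides it; move \tfrac{17}{12} to the remainder.
  remainder -\tfrac{5}{24}x_2^{2} - \tfrac{29}{24}x_2 + \tfrac{17}{12} ≠ 0; add h_5 = -\tfrac{5}{24}x_2^{2} - \tfrac{29}{24}x_2 + \tfrac{17}{12} to the basis.

S(f_1,f_3): lcm = x_1x_2. S = \tfrac{1}{4}x_2^{2} + \tfrac{3}{4}x_2 - 1.
  leading term x_2^{2}: subtract (-\tfrac{6}{5})·h_5 from \tfrac{1}{4}x_2^{2} + \tfrac{3}{4}x_2 - 1 → -\tfrac{7}{10}x_2 + \tfrac{7}{10}
  leading term x_2: no divisor's leading term divides it; move -\tfrac{7}{10}x_2 to the remainder.
  leading term 1: no divisor's leading term divides it; move \tfrac{7}{10} to the remainder.
  remainder -\tfrac{7}{10}x_2 + \tfrac{7}{10} ≠ 0; add h_6 = -\tfrac{7}{10}x_2 + \tfrac{7}{10} to the basis.

The other S-polynomials (S(f_1,f_4), S(f_2,f_3), S(f_2,f_4), S(f_3,f_4), S(f_1,h_5), S(f_2,h_5), S(f_3,h_5), S(f_4,h_5), S(f_1,h_6), S(f_2,h_6), S(f_3,h_6), S(f_4,h_6), S(h_5,h_6)) all reduce to 0 modulo the current basis, so we have a Gröbner basis.
Inter-reduce: drop elements whose leading term is divisible by another's, tail-reduce, and make monic.
Reduced Gröbner basis: {x_1 - 1, x_2 - 1}.
Label its elements g_1 = x_1 - 1, g_2 = x_2 - 1.

Reduce p = -7x_1 + 14 modulo G:
  leading term x_1: subtract (-7)·g_1 from -7x_1 + 14 → 7
  leading term 1: no divisor's leading term divides it; move 7 to the remainder.
  normal form = 7.
The normal form is nonzero, so p ∉ I. Since p minus its normal form lies in I, I + (p) = I + (r) where r = 7; decide whether this ideal is the whole ring.
Here r = 7 is a nonzero constant, hence a unit: 1 ∈ I + (p), the Gröbner basis of I + (p) is {1}, and the enlarged system has no common solution — adjoining p is inconsistent.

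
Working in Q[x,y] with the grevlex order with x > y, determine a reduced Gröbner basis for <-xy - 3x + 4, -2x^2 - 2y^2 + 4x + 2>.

f_1 = -xy - 3x + 4, LT = xy.
f_2 = -2x^2 - 2y^2 + 4x + 2, LT = x^2.

S(f_1,f_2): lcm = x^2y. S = -y^3 + 3x^2 + 2xy - 4x + y.
  leading term y^3: no divisor's leading term divides it; move -y^3 to the remainder.
  leading term x^2: subtract (-3/2)·f_2 from 3x^2 + 2xy - 4x + y → 2xy - 3y^2 + 2x + y + 3
  leading term xy: subtract (-2)·f_1 from 2xy - 3y^2 + 2x + y + 3 → -3y^2 - 4x + y + 11
  leading term y^2: no divisor's leading term divides it; move -3y^2 to the remainder.
  leading term x: no divisor's leading term divides it; move -4x to the remainder.
  leading term y: no divisor's leading term divides it; move y to the remainder.
  leading term 1: no divisor's leading term divides it; move 11 to the remainder.
  remainder -y^3 - 3y^2 - 4x + y + 11 ≠ 0; add g_3 = -y^3 - 3y^2 - 4x + y + 11 to the basis.

The other S-polynomials (S(f_1,g_3), S(f_2,g_3)) all reduce to 0 modulo the current basis, so we have a Gröbner basis.

G = {y^3 + 3y^2 + 4x - y - 11, x^2 + y^2 - 2x - 1, xy + 3x - 4}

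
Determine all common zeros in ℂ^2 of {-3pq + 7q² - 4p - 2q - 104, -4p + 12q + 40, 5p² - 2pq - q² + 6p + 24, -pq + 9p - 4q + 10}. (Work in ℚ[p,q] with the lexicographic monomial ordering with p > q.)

Compute a lex Gröbner basis by Buchberger's algorithm.
f_1 = -3pq - 4p + 7q² - 2q - 104, LT = pq.
f_2 = -4p + 12q + 40, LT = p.
f_3 = 5p² - 2pq + 6p - q² + 24, LT = p².
f_4 = -pq + 9p - 4q + 10, LT = pq.

S(f_1,f_2): lcm = pq. S = 4/3p + ⅔q² + 32/3q + 104/3.
  reduce S modulo (f_1, f_2, f_3, f_4):
  remainder ⅔q² + 44/3q + 48 ≠ 0; add h_5 = ⅔q² + 44/3q + 48 to the basis.

S(f_1,f_3): lcm = p²q. S = 4/3p² - 29/15pq² - 8/15pq + 104/3p + ⅕q³ - 24/5q.
  reduce S modulo (f_1, f_2, f_3, f_4, h_5):
  remainder -9684/5q - 38736/5 ≠ 0; add h_6 = -9684/5q - 38736/5 to the basis.

The other S-polynomials (S(f_1,f_4), S(f_2,f_3), S(f_2,f_4), S(f_3,f_4), S(f_1,h_5), S(f_2,h_5), S(f_3,h_5), S(f_4,h_5), S(f_1,h_6), S(f_2,h_6), S(f_3,h_6), S(f_4,h_6), S(h_5,h_6)) all reduce to 0 modulo the current basis, so we have a Gröbner basis.
Inter-reduce: drop elements whose leading term is divisible by another's, tail-reduce, and make monic.
Reduced Gröbner basis: {p + 2, q + 4}.

A lex Gröbner basis eliminates variables successively. Here q + 4 depends only on q, with roots {-4}; lifting each root through the earlier basis elements recovers the full solutions.
  q = -4: the earlier basis element becomes p + 2 = 0, giving p = -2 — point (-2, -4).

{(-2, -4)}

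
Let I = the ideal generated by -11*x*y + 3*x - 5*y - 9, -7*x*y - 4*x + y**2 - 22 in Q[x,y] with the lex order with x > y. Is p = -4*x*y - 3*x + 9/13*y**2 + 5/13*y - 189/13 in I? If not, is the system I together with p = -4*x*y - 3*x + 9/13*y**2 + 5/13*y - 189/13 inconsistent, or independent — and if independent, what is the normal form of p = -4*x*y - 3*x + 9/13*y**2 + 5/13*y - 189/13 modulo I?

-4*x*y - 3*x + 9/13*y**2 + 5/13*y - 189/13 lies in I (it reduces to 0).

First compute the reduced Gröbner basis of I by Buchberger's algorithm.
f_1 = -11*x*y + 3*x - 5*y - 9, LT = x*y.
f_2 = -7*x*y - 4*x + y**2 - 22, LT = x*y.

S(f_1,f_2): lcm = x*y. S = -65/77*x + 1/7*y**2 + 5/11*y - 179/77.
  reduce S modulo (f_1, f_2):
  remainder -65/77*x + 1/7*y**2 + 5/11*y - 179/77 ≠ 0; add h_3 = -65/77*x + 1/7*y**2 + 5/11*y - 179/77 to the basis.

S(f_1,h_3): lcm = x*y. S = -3/11*x + 11/65*y**3 + 7/13*y**2 - 1644/715*y + 9/11.
  reduce S modulo (f_1, f_2, h_3):
  remainder 11/65*y**3 + 32/65*y**2 - 159/65*y + 102/65 ≠ 0; add h_4 = 11/65*y**3 + 32/65*y**2 - 159/65*y + 102/65 to the basis.

The other S-polynomials (S(f_2,h_3), S(f_1,h_4), S(f_2,h_4), S(h_3,h_4)) all reduce to 0 modulo the current basis, so we have a Gröbner basis.
Inter-reduce: drop elements whose leading term is divisible by another's, tail-reduce, and make monic.
Reduced Gröbner basis: {x - 11/65*y**2 - 7/13*y + 179/65, y**3 + 32/11*y**2 - 159/11*y + 102/11}.
Label its elements g_1 = x - 11/65*y**2 - 7/13*y + 179/65, g_2 = y**3 + 32/11*y**2 - 159/11*y + 102/11.

Reduce p = -4*x*y - 3*x + 9/13*y**2 + 5/13*y - 189/13 modulo G:
  leading term x*y: subtract (-4*y)·g_1 from -4*x*y - 3*x + 9/13*y**2 + 5/13*y - 189/13 → -3*x - 44/65*y**3 - 19/13*y**2 + 57/5*y - 189/13
  leading term x: subtract (-3)·g_1 from -3*x - 44/65*y**3 - 19/13*y**2 + 57/5*y - 189/13 → -44/65*y**3 - 128/65*y**2 + 636/65*y - 408/65
  leading term y**3: subtract (-44/65)·g_2 from -44/65*y**3 - 128/65*y**2 + 636/65*y - 408/65 → 0
  normal form = 0.
Since the normal form is 0, p ∈ I.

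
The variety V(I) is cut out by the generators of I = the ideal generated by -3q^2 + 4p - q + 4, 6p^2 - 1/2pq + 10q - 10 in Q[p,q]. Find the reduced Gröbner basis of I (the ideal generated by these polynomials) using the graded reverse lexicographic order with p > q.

f_1 = -3q^2 + 4p - q + 4, LT = q^2.
f_2 = 6p^2 - 1/2pq + 10q - 10, LT = p^2.

The S-polynomials (S(f_1,f_2)) all reduce to 0 modulo the current basis, so we have a Gröbner basis.

G = {p^2 - 1/12pq + 5/3q - 5/3, q^2 - 4/3p + 1/3q - 4/3}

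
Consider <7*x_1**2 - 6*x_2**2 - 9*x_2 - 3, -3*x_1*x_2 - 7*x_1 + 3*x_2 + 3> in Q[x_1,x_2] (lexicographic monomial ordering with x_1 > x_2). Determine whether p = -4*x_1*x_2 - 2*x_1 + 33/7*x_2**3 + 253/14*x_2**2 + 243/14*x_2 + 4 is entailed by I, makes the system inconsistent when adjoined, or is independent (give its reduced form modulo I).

-4*x_1*x_2 - 2*x_1 + 33/7*x_2**3 + 253/14*x_2**2 + 243/14*x_2 + 4 lies in I (it reduces to 0).

First compute the reduced Gröbner basis of I by Buchberger's algorithm.
f_1 = 7*x_1**2 - 6*x_2**2 - 9*x_2 - 3, LT = x_1**2.
f_2 = -3*x_1*x_2 - 7*x_1 + 3*x_2 + 3, LT = x_1*x_2.

S(f_1,f_2): lcm = x_1**2*x_2. S = -7/3*x_1**2 + x_1*x_2 + x_1 - 6/7*x_2**3 - 9/7*x_2**2 - 3/7*x_2.
  leading term x_1**2: subtract (-1/3)·f_1 from -7/3*x_1**2 + x_1*x_2 + x_1 - 6/7*x_2**3 - 9/7*x_2**2 - 3/7*x_2 → x_1*x_2 + x_1 - 6/7*x_2**3 - 23/7*x_2**2 - 24/7*x_2 - 1
  leading term x_1*x_2: subtract (-1/3)·f_2 from x_1*x_2 + x_1 - 6/7*x_2**3 - 23/7*x_2**2 - 24/7*x_2 - 1 → -4/3*x_1 - 6/7*x_2**3 - 23/7*x_2**2 - 17/7*x_2
  leading term x_1: no divisor's leading term divides it; move -4/3*x_1 to the remainder.
  leading term x_2**3: no divisor's leading term divides it; move -6/7*x_2**3 to the remainder.
  leading term x_2**2: no divisor's leading term divides it; move -23/7*x_2**2 to the remainder.
  leading term x_2: no divisor's leading term divides it; move -17/7*x_2 to the remainder.
  remainder -4/3*x_1 - 6/7*x_2**3 - 23/7*x_2**2 - 17/7*x_2 ≠ 0; add h_3 = -4/3*x_1 - 6/7*x_2**3 - 23/7*x_2**2 - 17/7*x_2 to the basis.

S(f_2,h_3): lcm = x_1*x_2. S = 7/3*x_1 - 9/14*x_2**4 - 69/28*x_2**3 - 51/28*x_2**2 - x_2 - 1.
  leading term x_1: subtract (-7/4)·h_3 from 7/3*x_1 - 9/14*x_2**4 - 69/28*x_2**3 - 51/28*x_2**2 - x_2 - 1 → -9/14*x_2**4 - 111/28*x_2**3 - 53/7*x_2**2 - 21/4*x_2 - 1
  leading term x_2**4: no divisor's leading term divides it; move -9/14*x_2**4 to the remainder.
  leading term x_2**3: no divisor's leading term divides it; move -111/28*x_2**3 to the remainder.
  leading term x_2**2: no divisor's leading term divides it; move -53/7*x_2**2 to the remainder.
  leading term x_2: no divisor's leading term divides it; move -21/4*x_2 to the remainder.
  leading term 1: no divisor's leading term divides it; move -1 to the remainder.
  remainder -9/14*x_2**4 - 111/28*x_2**3 - 53/7*x_2**2 - 21/4*x_2 - 1 ≠ 0; add h_4 = -9/14*x_2**4 - 111/28*x_2**3 - 53/7*x_2**2 - 21/4*x_2 - 1 to the basis.

The other S-polynomials (S(f_1,h_3), S(f_1,h_4), S(f_2,h_4), S(h_3,h_4)) all reduce to 0 modulo the current basis, so we have a Gröbner basis.
Inter-reduce: drop elements whose leading term is divisible by another's, tail-reduce, and make monic.
Reduced Gröbner basis: {x_1 + 9/14*x_2**3 + 69/28*x_2**2 + 51/28*x_2, x_2**4 + 37/6*x_2**3 + 106/9*x_2**2 + 49/6*x_2 + 14/9}.
Label its elements g_1 = x_1 + 9/14*x_2**3 + 69/28*x_2**2 + 51/28*x_2, g_2 = x_2**4 + 37/6*x_2**3 + 106/9*x_2**2 + 49/6*x_2 + 14/9.

Reduce p = -4*x_1*x_2 - 2*x_1 + 33/7*x_2**3 + 253/14*x_2**2 + 243/14*x_2 + 4 modulo G:
  leading term x_1*x_2: subtract (-4*x_2)·g_1 from -4*x_1*x_2 - 2*x_1 + 33/7*x_2**3 + 253/14*x_2**2 + 243/14*x_2 + 4 → -2*x_1 + 18/7*x_2**4 + 102/7*x_2**3 + 355/14*x_2**2 + 243/14*x_2 + 4
  leading term x_1: subtract (-2)·g_1 from -2*x_1 + 18/7*x_2**4 + 102/7*x_2**3 + 355/14*x_2**2 + 243/14*x_2 + 4 → 18/7*x_2**4 + 111/7*x_2**3 + 212/7*x_2**2 + 21*x_2 + 4
  leading term x_2**4: subtract (18/7)·g_2 from 18/7*x_2**4 + 111/7*x_2**3 + 212/7*x_2**2 + 21*x_2 + 4 → 0
  normal form = 0.
Since the normal form is 0, p ∈ I.

The remainder on division by a Gröbner basis is unique — it is the normal form.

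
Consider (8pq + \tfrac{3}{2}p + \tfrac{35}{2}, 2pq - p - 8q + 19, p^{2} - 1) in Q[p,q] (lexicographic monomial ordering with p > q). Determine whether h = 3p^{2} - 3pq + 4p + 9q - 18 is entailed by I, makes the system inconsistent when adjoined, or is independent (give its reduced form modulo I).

Adjoining 3p^{2} - 3pq + 4p + 9q - 18 makes the ideal the whole ring: the system is inconsistent.

First compute the reduced Gröbner basis of I by Buchberger's algorithm.
f_1 = 8pq + \tfrac{3}{2}p + \tfrac{35}{2}, LT = pq.
f_2 = 2pq - p - 8q + 19, LT = pq.
f_3 = p^{2} - 1, LT = p^{2}.

S(f_1,f_2): lcm = pq. S = \tfrac{11}{16}p + 4q - \tfrac{117}{16}.
  leading term p: no divisor's leading term divides it; move \tfrac{11}{16}p to the remainder.
  leading term q: no divisor's leading term divides it; move 4q to the remainder.
  leading term 1: no divisor's leading term divides it; move -\tfrac{117}{16} to the remainder.
  remainder \tfrac{11}{16}p + 4q - \tfrac{117}{16} ≠ 0; add k_4 = \tfrac{11}{16}p + 4q - \tfrac{117}{16} to the basis.

S(f_1,f_3): lcm = p^{2}q. S = \tfrac{3}{16}p^{2} + \tfrac{35}{16}p + q.
  leading term p^{2}: subtract (\tfrac{3}{16})·f_3 from \tfrac{3}{16}p^{2} + \tfrac{35}{16}p + q → \tfrac{35}{16}p + q + \tfrac{3}{16}
  leading term p: subtract (\tfrac{35}{11})·k_4 from \tfrac{35}{16}p + q + \tfrac{3}{16} → -\tfrac{129}{11}q + \tfrac{258}{11}
  leading term q: no divisor's leading term divides it; move -\tfrac{129}{11}q to the remainder.
  leading term 1: no divisor's leading term divides it; move \tfrac{258}{11} to the remainder.
  remainder -\tfrac{129}{11}q + \tfrac{258}{11} ≠ 0; add k_5 = -\tfrac{129}{11}q + \tfrac{258}{11} to the basis.

S(f_2,f_3): lcm = p^{2}q. S = -\tfrac{1}{2}p^{2} - 4pq + \tfrac{19}{2}p + q.
  leading term p^{2}: subtract (-\tfrac{1}{2})·f_3 from -\tfrac{1}{2}p^{2} - 4pq + \tfrac{19}{2}p + q → -4pq + \tfrac{19}{2}p + q - \tfrac{1}{2}
  leading term pq: subtract (-\tfrac{1}{2})·f_1 from -4pq + \tfrac{19}{2}p + q - \tfrac{1}{2} → \tfrac{41}{4}p + q + \tfrac{33}{4}
  leading term p: subtract (\tfrac{164}{11})·k_4 from \tfrac{41}{4}p + q + \tfrac{33}{4} → -\tfrac{645}{11}q + \tfrac{1290}{11}
  leading term q: subtract (5)·k_5 from -\tfrac{645}{11}q + \tfrac{1290}{11} → 0
  remainder 0.

S(f_1,k_4): lcm = pq. S = \tfrac{3}{16}p - \tfrac{64}{11}q^{2} + \tfrac{117}{11}q + \tfrac{35}{16}.
  leading term p: subtract (\tfrac{3}{11})·k_4 from \tfrac{3}{16}p - \tfrac{64}{11}q^{2} + \tfrac{117}{11}q + \tfrac{35}{16} → -\tfrac{64}{11}q^{2} + \tfrac{105}{11}q + \tfrac{46}{11}
  leading term q^{2}: subtract (\tfrac{64}{129}q)·k_5 from -\tfrac{64}{11}q^{2} + \tfrac{105}{11}q + \tfrac{46}{11} → -\tfrac{23}{11}q + \tfrac{46}{11}
  leading term q: subtract (\tfrac{23}{129})·k_5 from -\tfrac{23}{11}q + \tfrac{46}{11} → 0
  remainder 0.

S(f_2,k_4): lcm = pq. S = -\tfrac{1}{2}p - \tfrac{64}{11}q^{2} + \tfrac{73}{11}q + \tfrac{19}{2}.
  leading term p: subtract (-\tfrac{8}{11})·k_4 from -\tfrac{1}{2}p - \tfrac{64}{11}q^{2} + \tfrac{73}{11}q + \tfrac{19}{2} → -\tfrac{64}{11}q^{2} + \tfrac{105}{11}q + \tfrac{46}{11}
  leading term q^{2}: subtract (\tfrac{64}{129}q)·k_5 from -\tfrac{64}{11}q^{2} + \tfrac{105}{11}q + \tfrac{46}{11} → -\tfrac{23}{11}q + \tfrac{46}{11}
  leading term q: subtract (\tfrac{23}{129})·k_5 from -\tfrac{23}{11}q + \tfrac{46}{11} → 0
  remainder 0.

S(f_3,k_4): lcm = p^{2}. S = -\tfrac{64}{11}pq + \tfrac{117}{11}p - 1.
  leading term pq: subtract (-\tfrac{8}{11})·f_1 from -\tfrac{64}{11}pq + \tfrac{117}{11}p - 1 → \tfrac{129}{11}p + \tfrac{129}{11}
  leading term p: subtract (\tfrac{2064}{121})·k_4 from \tfrac{129}{11}p + \tfrac{129}{11} → -\tfrac{8256}{121}q + \tfrac{16512}{121}
  leading term q: subtract (\tfrac{64}{11})·k_5 from -\tfrac{8256}{121}q + \tfrac{16512}{121} → 0
  remainder 0.

S(f_1,k_5): lcm = pq. S = \tfrac{35}{16}p + \tfrac{35}{16}.
  leading term p: subtract (\tfrac{35}{11})·k_4 from \tfrac{35}{16}p + \tfrac{35}{16} → -\tfrac{140}{11}q + \tfrac{280}{11}
  leading term q: subtract (\tfrac{140}{129})·k_5 from -\tfrac{140}{11}q + \tfrac{280}{11} → 0
  remainder 0.

S(f_2,k_5): lcm = pq. S = \tfrac{3}{2}p - 4q + \tfrac{19}{2}.
  leading term p: subtract (\tfrac{24}{11})·k_4 from \tfrac{3}{2}p - 4q + \tfrac{19}{2} → -\tfrac{140}{11}q + \tfrac{280}{11}
  leading term q: subtract (\tfrac{140}{129})·k_5 from -\tfrac{140}{11}q + \tfrac{280}{11} → 0
  remainder 0.

S(f_3,k_5): leading monomials are coprime, so the S-polynomial reduces to 0 (Buchberger's first criterion).
S(k_4,k_5): leading monomials are coprime, so the S-polynomial reduces to 0 (Buchberger's first criterion).
Every S-polynomial of the final basis reduces to 0, so we have a Gröbner basis.
Inter-reduce: drop elements whose leading term is divisible by another's, tail-reduce, and make monic.
Reduced Gröbner basis: {p + 1, q - 2}.
Label its elements g_1 = p + 1, g_2 = q - 2.

Reduce h = 3p^{2} - 3pq + 4p + 9q - 18 modulo G:
  leading term p^{2}: subtract (3p)·g_1 from 3p^{2} - 3pq + 4p + 9q - 18 → -3pq + p + 9q - 18
  leading term pq: subtract (-3q)·g_1 from -3pq + p + 9q - 18 → p + 12q - 18
  leading term p: subtract (1)·g_1 from p + 12q - 18 → 12q - 19
  leading term q: subtract (12)·g_2 from 12q - 19 → 5
  leading term 1: no divisor's leading term divides it; move 5 to the remainder.
  normal form = 5.
The normal form is nonzero, so h ∉ I. Since h minus its normal form lies in I, I + (h) = I + (r) where r = 5; decide whether this ideal is the whole ring.
Here r = 5 is a nonzero constant, hence a unit: 1 ∈ I + (h), the Gröbner basis of I + (h) is {1}, and the enlarged system has no common solution — adjoining h is inconsistent.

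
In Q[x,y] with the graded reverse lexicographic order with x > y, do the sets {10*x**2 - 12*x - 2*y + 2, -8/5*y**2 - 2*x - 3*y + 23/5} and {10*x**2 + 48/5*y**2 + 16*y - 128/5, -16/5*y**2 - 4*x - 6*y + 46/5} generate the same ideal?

Yes, the ideals are equal.

Two ideals are equal iff their reduced Gröbner bases coincide (the reduced basis is unique for a fixed ordering).
Buchberger on the first generating set:
f_1 = 10*x**2 - 12*x - 2*y + 2, LT = x**2.
f_2 = -8/5*y**2 - 2*x - 3*y + 23/5, LT = y**2.

The S-polynomials (S(f_1,f_2)) all reduce to 0 modulo the current basis, so we have a Gröbner basis.
Inter-reduce: drop elements whose leading term is divisible by another's, tail-reduce, and make monic.
Reduced Gröbner basis: {x**2 - 6/5*x - 1/5*y + 1/5, y**2 + 5/4*x + 15/8*y - 23/8}.

Buchberger on the second generating set:
h_1 = 10*x**2 + 48/5*y**2 + 16*y - 128/5, LT = x**2.
h_2 = -16/5*y**2 - 4*x - 6*y + 46/5, LT = y**2.

The S-polynomials (S(h_1,h_2)) all reduce to 0 modulo the current basis, so we have a Gröbner basis.
Inter-reduce: drop elements whose leading term is divisible by another's, tail-reduce, and make monic.
Reduced Gröbner basis: {x**2 - 6/5*x - 1/5*y + 1/5, y**2 + 5/4*x + 15/8*y - 23/8}.

The two bases agree; hence the ideals are identical.
The choice of monomial ordering does not affect the verdict — as long as both bases are computed under the same ordering, their equality decides ideal equality.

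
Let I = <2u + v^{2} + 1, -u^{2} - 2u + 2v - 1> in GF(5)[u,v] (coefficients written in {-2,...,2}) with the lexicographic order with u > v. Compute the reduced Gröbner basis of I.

The reduced Gröbner basis is the canonical form of the ideal for this ordering.

f_1 = 2u + v^{2} + 1, LT = u.
f_2 = -u^{2} - 2u + 2v - 1, LT = u^{2}.

S(f_1,f_2): lcm = u^{2}. S = -2uv^{2} + u + 2v - 1.
  leading term uv^{2}: subtract (-v^{2})·f_1 from -2uv^{2} + u + 2v - 1 → u + v^{4} + v^{2} + 2v - 1
  leading term u: subtract (-2)·f_1 from u + v^{4} + v^{2} + 2v - 1 → v^{4} - 2v^{2} + 2v + 1
  leading term v^{4}: no divisor's leading term divides it; move v^{4} to the remainder.
  leading term v^{2}: no divisor's leading term divides it; move -2v^{2} to the remainder.
  leading term v: no divisor's leading term divides it; move 2v to the remainder.
  leading term 1: no divisor's leading term divides it; move 1 to the remainder.
  remainder v^{4} - 2v^{2} + 2v + 1 ≠ 0; add g_3 = v^{4} - 2v^{2} + 2v + 1 to the basis.

The other S-polynomials (S(f_1,g_3), S(f_2,g_3)) all reduce to 0 modulo the current basis, so we have a Gröbner basis.
Inter-reduce: drop elements whose leading term is divisible by another's, tail-reduce, and make monic.

G = {u - 2v^{2} - 2, v^{4} - 2v^{2} + 2v + 1}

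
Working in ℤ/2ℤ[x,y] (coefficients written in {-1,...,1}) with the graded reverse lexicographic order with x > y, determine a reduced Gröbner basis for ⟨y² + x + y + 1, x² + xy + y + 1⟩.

This is the nonlinear analogue of row-reducing a linear system.

f_1 = y² + x + y + 1, LT = y².
f_2 = x² + xy + y + 1, LT = x².

The S-polynomials (S(f_1,f_2)) all reduce to 0 modulo the current basis, so we have a Gröbner basis.

G = {x² + xy + y + 1, y² + x + y + 1}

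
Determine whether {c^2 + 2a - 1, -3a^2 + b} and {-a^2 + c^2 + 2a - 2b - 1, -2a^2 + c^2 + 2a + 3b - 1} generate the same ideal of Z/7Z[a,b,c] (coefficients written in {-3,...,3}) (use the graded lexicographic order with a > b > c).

Yes, the ideals are equal.

For a fixed monomial order, each ideal has a unique reduced Gröbner basis; comparing bases decides equality.
Buchberger on the first generating set:
f_1 = c^2 + 2a - 1, LT = c^2.
f_2 = -3a^2 + b, LT = a^2.

The S-polynomials (S(f_1,f_2)) all reduce to 0 modulo the current basis, so we have a Gröbner basis.
Inter-reduce: drop elements whose leading term is divisible by another's, tail-reduce, and make monic.
Reduced Gröbner basis: {a^2 + 2b, c^2 + 2a - 1}.

Buchberger on the second generating set:
h_1 = -a^2 + c^2 + 2a - 2b - 1, LT = a^2.
h_2 = -2a^2 + c^2 + 2a + 3b - 1, LT = a^2.

S(h_1,h_2): lcm = a^2. S = 3c^2 - a - 3.
  leading term c^2: no divisor's leading term divides it; move 3c^2 to the remainder.
  leading term a: no divisor's leading term divides it; move -a to the remainder.
  leading term 1: no divisor's leading term divides it; move -3 to the remainder.
  remainder 3c^2 - a - 3 ≠ 0; add k_3 = 3c^2 - a - 3 to the basis.

The other S-polynomials (S(h_1,k_3), S(h_2,k_3)) all reduce to 0 modulo the current basis, so we have a Gröbner basis.
Inter-reduce: drop elements whose leading term is divisible by another's, tail-reduce, and make monic.
Reduced Gröbner basis: {a^2 + 2b, c^2 + 2a - 1}.

These coincide, so the ideals are equal.
The choice of monomial ordering does not affect the verdict — as long as both bases are computed under the same ordering, their equality decides ideal equality.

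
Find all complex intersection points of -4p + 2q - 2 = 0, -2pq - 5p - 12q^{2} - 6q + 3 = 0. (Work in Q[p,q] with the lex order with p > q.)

Compute a lex Gröbner basis by Buchberger's algorithm.
f_1 = -4p + 2q - 2, LT = p.
f_2 = -2pq - 5p - 12q^{2} - 6q + 3, LT = pq.

S(f_1,f_2): lcm = pq. S = -\tfrac{5}{2}p - \tfrac{13}{2}q^{2} - \tfrac{5}{2}q + \tfrac{3}{2}.
  leading term p: subtract (\tfrac{5}{8})·f_1 from -\tfrac{5}{2}p - \tfrac{13}{2}q^{2} - \tfrac{5}{2}q + \tfrac{3}{2} → -\tfrac{13}{2}q^{2} - \tfrac{15}{4}q + \tfrac{11}{4}
  leading term q^{2}: no divisor's leading term divides it; move -\tfrac{13}{2}q^{2} to the remainder.
  leading term q: no divisor's leading term divides it; move -\tfrac{15}{4}q to the remainder.
  leading term 1: no divisor's leading term divides it; move \tfrac{11}{4} to the remainder.
  remainder -\tfrac{13}{2}q^{2} - \tfrac{15}{4}q + \tfrac{11}{4} ≠ 0; add h_3 = -\tfrac{13}{2}q^{2} - \tfrac{15}{4}q + \tfrac{11}{4} to the basis.

S(f_1,h_3): leading monomials are coprime, so the S-polynomial reduces to 0 (Buchberger's first criterion).
S(f_2,h_3): lcm = pq^{2}. S = \tfrac{25}{13}pq + \tfrac{11}{26}p + 6q^{3} + 3q^{2} - \tfrac{3}{2}q.
  leading term pq: subtract (-\tfrac{25}{52}q)·f_1 from \tfrac{25}{13}pq + \tfrac{11}{26}p + 6q^{3} + 3q^{2} - \tfrac{3}{2}q → \tfrac{11}{26}p + 6q^{3} + \tfrac{103}{26}q^{2} - \tfrac{32}{13}q
  leading term p: subtract (-\tfrac{11}{104})·f_1 from \tfrac{11}{26}p + 6q^{3} + \tfrac{103}{26}q^{2} - \tfrac{32}{13}q → 6q^{3} + \tfrac{103}{26}q^{2} - \tfrac{9}{4}q - \tfrac{11}{52}
  leading term q^{3}: subtract (-\tfrac{12}{13}q)·h_3 from 6q^{3} + \tfrac{103}{26}q^{2} - \tfrac{9}{4}q - \tfrac{11}{52} → \tfrac{1}{2}q^{2} + \tfrac{15}{52}q - \tfrac{11}{52}
  leading term q^{2}: subtract (-\tfrac{1}{13})·h_3 from \tfrac{1}{2}q^{2} + \tfrac{15}{52}q - \tfrac{11}{52} → 0
  remainder 0.

Every S-polynomial of the final basis reduces to 0, so we have a Gröbner basis.
Inter-reduce: drop elements whose leading term is divisible by another's, tail-reduce, and make monic.
Reduced Gröbner basis: {p - \tfrac{1}{2}q + \tfrac{1}{2}, q^{2} + \tfrac{15}{26}q - \tfrac{11}{26}}.

A lex Gröbner basis eliminates variables successively. Here q^{2} + \tfrac{15}{26}q - \tfrac{11}{26} depends only on q, with roots {-1, 11/26}; lifting each root through the earlier basis elements recovers the full solutions.
  q = -1: the earlier basis element becomes p + 1 = 0, giving p = -1 — point (-1, -1).
  q = 11/26: the earlier basis element becomes p + \tfrac{15}{52} = 0, giving p = -15/52 — point (-15/52, 11/26).
Check: every point annihilates each of the original generators.

{(-1, -1), (-15/52, 11/26)}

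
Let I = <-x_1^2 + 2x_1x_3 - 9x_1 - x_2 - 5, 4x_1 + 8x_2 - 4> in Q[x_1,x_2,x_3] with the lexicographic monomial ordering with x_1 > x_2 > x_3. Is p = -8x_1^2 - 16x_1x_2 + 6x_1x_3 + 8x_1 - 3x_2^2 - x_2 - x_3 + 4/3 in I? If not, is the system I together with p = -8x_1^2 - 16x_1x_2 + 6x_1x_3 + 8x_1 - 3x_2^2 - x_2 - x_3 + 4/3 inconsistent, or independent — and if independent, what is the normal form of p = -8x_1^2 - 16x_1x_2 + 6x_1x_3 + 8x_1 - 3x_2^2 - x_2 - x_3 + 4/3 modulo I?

-8x_1^2 - 16x_1x_2 + 6x_1x_3 + 8x_1 - 3x_2^2 - x_2 - x_3 + 4/3 is independent of I; its normal form modulo I is -9x_2x_3 - 67/4x_2 + 7/2x_3 + 151/12.

First compute the reduced Gröbner basis of I by Buchberger's algorithm.
f_1 = -x_1^2 + 2x_1x_3 - 9x_1 - x_2 - 5, LT = x_1^2.
f_2 = 4x_1 + 8x_2 - 4, LT = x_1.

S(f_1,f_2): lcm = x_1^2. S = -2x_1x_2 - 2x_1x_3 + 10x_1 + x_2 + 5.
  reduce S modulo (f_1, f_2):
  remainder 4x_2^2 + 4x_2x_3 - 21x_2 - 2x_3 + 15 ≠ 0; add h_3 = 4x_2^2 + 4x_2x_3 - 21x_2 - 2x_3 + 15 to the basis.

The other S-polynomials (S(f_1,h_3), S(f_2,h_3)) all reduce to 0 modulo the current basis, so we have a Gröbner basis.
Inter-reduce: drop elements whose leading term is divisible by another's, tail-reduce, and make monic.
Reduced Gröbner basis: {x_1 + 2x_2 - 1, x_2^2 + x_2x_3 - 21/4x_2 - 1/2x_3 + 15/4}.
Label its elements g_1 = x_1 + 2x_2 - 1, g_2 = x_2^2 + x_2x_3 - 21/4x_2 - 1/2x_3 + 15/4.

Reduce p = -8x_1^2 - 16x_1x_2 + 6x_1x_3 + 8x_1 - 3x_2^2 - x_2 - x_3 + 4/3 modulo G:
  leading term x_1^2: subtract (-8x_1)·g_1 from -8x_1^2 - 16x_1x_2 + 6x_1x_3 + 8x_1 - 3x_2^2 - x_2 - x_3 + 4/3 → 6x_1x_3 - 3x_2^2 - x_2 - x_3 + 4/3
  leading term x_1x_3: subtract (6x_3)·g_1 from 6x_1x_3 - 3x_2^2 - x_2 - x_3 + 4/3 → -3x_2^2 - 12x_2x_3 - x_2 + 5x_3 + 4/3
  leading term x_2^2: subtract (-3)·g_2 from -3x_2^2 - 12x_2x_3 - x_2 + 5x_3 + 4/3 → -9x_2x_3 - 67/4x_2 + 7/2x_3 + 151/12
  leading term x_2x_3: no divisor's leading term divides it; move -9x_2x_3 to the remainder.
  leading term x_2: no divisor's leading term divides it; move -67/4x_2 to the remainder.
  leading term x_3: no divisor's leading term divides it; move 7/2x_3 to the remainder.
  leading term 1: no divisor's leading term divides it; move 151/12 to the remainder.
  normal form = -9x_2x_3 - 67/4x_2 + 7/2x_3 + 151/12.
The normal form is nonzero, so p ∉ I. Since p minus its normal form lies in I, I + (p) = I + (r) where r = -9x_2x_3 - 67/4x_2 + 7/2x_3 + 151/12; decide whether this ideal is the whole ring.
Run Buchberger on G together with r (pairs among the g_i already reduce to 0 since G is a Gröbner basis):
g_1 = x_1 + 2x_2 - 1, LT = x_1.
g_2 = x_2^2 + x_2x_3 - 21/4x_2 - 1/2x_3 + 15/4, LT = x_2^2.
r = -9x_2x_3 - 67/4x_2 + 7/2x_3 + 151/12, LT = x_2x_3.

S(g_2,r): lcm = x_2^2x_3. S = -67/36x_2^2 + x_2x_3^2 - 175/36x_2x_3 + 151/108x_2 - 1/2x_3^2 + 15/4x_3.
  reduce S modulo (g_1, g_2, r):
  remainder 437/648x_2 - 1/9x_3^2 + 377/162x_3 + 355/1944 ≠ 0; add m_4 = 437/648x_2 - 1/9x_3^2 + 377/162x_3 + 355/1944 to the basis.

S(r,m_4): lcm = x_2x_3. S = 67/36x_2 + 72/437x_3^3 - 1508/437x_3^2 - 5189/7866x_3 - 151/108.
  reduce S modulo (g_1, g_2, r, m_4):
  remainder 72/437x_3^3 - 1374/437x_3^2 - 18569/2622x_3 - 7481/3933 ≠ 0; add m_5 = 72/437x_3^3 - 1374/437x_3^2 - 18569/2622x_3 - 7481/3933 to the basis.

The other S-polynomials (S(g_1,g_2), S(g_1,r), S(g_1,m_4), S(g_2,m_4), S(g_1,m_5), S(g_2,m_5), S(r,m_5), S(m_4,m_5)) all reduce to 0 modulo the current basis, so we have a Gröbner basis.
Inter-reduce: drop elements whose leading term is divisible by another's, tail-reduce, and make monic.
Reduced Gröbner basis: {x_1 + 144/437x_3^2 - 3016/437x_3 - 2021/1311, x_2 - 72/437x_3^2 + 1508/437x_3 + 355/1311, x_3^3 - 229/12x_3^2 - 18569/432x_3 - 7481/648}.
The reduced Gröbner basis of I + (p) is {x_1 + 144/437x_3^2 - 3016/437x_3 - 2021/1311, x_2 - 72/437x_3^2 + 1508/437x_3 + 355/1311, x_3^3 - 229/12x_3^2 - 18569/432x_3 - 7481/648} ≠ {1}, a proper ideal, so the enlarged system stays consistent: p is independent of I, with normal form -9x_2x_3 - 67/4x_2 + 7/2x_3 + 151/12.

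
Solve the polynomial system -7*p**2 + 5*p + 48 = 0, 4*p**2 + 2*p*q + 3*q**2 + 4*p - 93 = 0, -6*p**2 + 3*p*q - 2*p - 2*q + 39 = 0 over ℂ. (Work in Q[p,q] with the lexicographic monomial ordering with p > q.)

{(3, 3)}

Compute a lex Gröbner basis by Buchberger's algorithm.
f_1 = -7*p**2 + 5*p + 48, LT = p**2.
f_2 = 4*p**2 + 2*p*q + 4*p + 3*q**2 - 93, LT = p**2.
f_3 = -6*p**2 + 3*p*q - 2*p - 2*q + 39, LT = p**2.

S(f_1,f_2): lcm = p**2. S = -1/2*p*q - 12/7*p - 3/4*q**2 + 459/28.
  reduce S modulo (f_1, f_2, f_3):
  remainder -1/2*p*q - 12/7*p - 3/4*q**2 + 459/28 ≠ 0; add h_4 = -1/2*p*q - 12/7*p - 3/4*q**2 + 459/28 to the basis.

S(f_1,f_3): lcm = p**2. S = 1/2*p*q - 22/21*p - 1/3*q - 5/14.
  reduce S modulo (f_1, f_2, f_3, h_4):
  remainder -58/21*p - 3/4*q**2 - 1/3*q + 449/28 ≠ 0; add h_5 = -58/21*p - 3/4*q**2 - 1/3*q + 449/28 to the basis.

S(f_1,h_4): lcm = p**2*q. S = -24/7*p**2 - 3/2*p*q**2 - 5/7*p*q + 459/14*p - 48/7*q.
  reduce S modulo (f_1, f_2, f_3, h_4, h_5):
  remainder 9/4*q**3 - 34941/3248*q**2 - 23493/406*q + 680985/3248 ≠ 0; add h_6 = 9/4*q**3 - 34941/3248*q**2 - 23493/406*q + 680985/3248 to the basis.

S(f_3,h_4): lcm = p**2*q. S = -24/7*p**2 - 2*p*q**2 + 1/3*p*q + 459/14*p + 1/3*q**2 - 13/2*q.
  reduce S modulo (f_1, f_2, f_3, h_4, h_5, h_6):
  remainder 22877/9744*q**2 + 3569/812*q - 111459/3248 ≠ 0; add h_7 = 22877/9744*q**2 + 3569/812*q - 111459/3248 to the basis.

S(f_1,h_5): lcm = p**2. S = -63/232*p*q**2 - 7/58*p*q + 8269/1624*p - 48/7.
  reduce S modulo (f_1, f_2, f_3, h_4, h_5, h_6, h_7):
  remainder 2916347/2653732*q - 8749041/2653732 ≠ 0; add h_8 = 2916347/2653732*q - 8749041/2653732 to the basis.

The other S-polynomials (S(f_2,f_3), S(f_2,h_4), S(f_2,h_5), S(f_3,h_5), S(h_4,h_5), S(f_1,h_6), S(f_2,h_6), S(f_3,h_6), S(h_4,h_6), S(h_5,h_6), S(f_1,h_7), S(f_2,h_7), S(f_3,h_7), S(h_4,h_7), S(h_5,h_7), S(h_6,h_7), S(f_1,h_8), S(f_2,h_8), S(f_3,h_8), S(h_4,h_8), S(h_5,h_8), S(h_6,h_8), S(h_7,h_8)) all reduce to 0 modulo the current basis, so we have a Gröbner basis.
Inter-reduce: drop elements whose leading term is divisible by another's, tail-reduce, and make monic.
Reduced Gröbner basis: {p - 3, q - 3}.

A lex Gröbner basis eliminates variables successively. Here q - 3 depends only on q, with roots {3}; lifting each root through the earlier basis elements recovers the full solutions.
  q = 3: the earlier basis element becomes p - 3 = 0, giving p = 3 — point (3, 3).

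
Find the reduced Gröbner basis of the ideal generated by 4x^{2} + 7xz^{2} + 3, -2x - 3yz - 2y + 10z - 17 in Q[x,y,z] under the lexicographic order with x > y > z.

G = {x + \tfrac{3}{2}yz + y - 5z + \tfrac{17}{2}, y^{2}z^{2} + \tfrac{4}{3}y^{2}z + \tfrac{4}{9}y^{2} - \tfrac{7}{6}yz^{3} - \tfrac{67}{9}yz^{2} + \tfrac{62}{9}yz + \tfrac{68}{9}y + \tfrac{35}{9}z^{3} + \tfrac{9}{2}z^{2} - \tfrac{340}{9}z + \tfrac{292}{9}}

f_1 = 4x^{2} + 7xz^{2} + 3, LT = x^{2}.
f_2 = -2x - 3yz - 2y + 10z - 17, LT = x.

S(f_1,f_2): lcm = x^{2}. S = -\tfrac{3}{2}xyz - xy + \tfrac{7}{4}xz^{2} + 5xz - \tfrac{17}{2}x + \tfrac{3}{4}.
  leading term xyz: subtract (\tfrac{3}{4}yz)·f_2 from -\tfrac{3}{2}xyz - xy + \tfrac{7}{4}xz^{2} + 5xz - \tfrac{17}{2}x + \tfrac{3}{4} → -xy + \tfrac{7}{4}xz^{2} + 5xz - \tfrac{17}{2}x + \tfrac{9}{4}y^{2}z^{2} + \tfrac{3}{2}y^{2}z - \tfrac{15}{2}yz^{2} + \tfrac{51}{4}yz + \tfrac{3}{4}
  leading term xy: subtract (\tfrac{1}{2}y)·f_2 from -xy + \tfrac{7}{4}xz^{2} + 5xz - \tfrac{17}{2}x + \tfrac{9}{4}y^{2}z^{2} + \tfrac{3}{2}y^{2}z - \tfrac{15}{2}yz^{2} + \tfrac{51}{4}yz + \tfrac{3}{4} → \tfrac{7}{4}xz^{2} + 5xz - \tfrac{17}{2}x + \tfrac{9}{4}y^{2}z^{2} + 3y^{2}z + y^{2} - \tfrac{15}{2}yz^{2} + \tfrac{31}{4}yz + \tfrac{17}{2}y + \tfrac{3}{4}
  leading term xz^{2}: subtract (-\tfrac{7}{8}z^{2})·f_2 from \tfrac{7}{4}xz^{2} + 5xz - \tfrac{17}{2}x + \tfrac{9}{4}y^{2}z^{2} + 3y^{2}z + y^{2} - \tfrac{15}{2}yz^{2} + \tfrac{31}{4}yz + \tfrac{17}{2}y + \tfrac{3}{4} → 5xz - \tfrac{17}{2}x + \tfrac{9}{4}y^{2}z^{2} + 3y^{2}z + y^{2} - \tfrac{21}{8}yz^{3} - \tfrac{37}{4}yz^{2} + \tfrac{31}{4}yz + \tfrac{17}{2}y + \tfrac{35}{4}z^{3} - \tfrac{119}{8}z^{2} + \tfrac{3}{4}
  leading term xz: subtract (-\tfrac{5}{2}z)·f_2 from 5xz - \tfrac{17}{2}x + \tfrac{9}{4}y^{2}z^{2} + 3y^{2}z + y^{2} - \tfrac{21}{8}yz^{3} - \tfrac{37}{4}yz^{2} + \tfrac{31}{4}yz + \tfrac{17}{2}y + \tfrac{35}{4}z^{3} - \tfrac{119}{8}z^{2} + \tfrac{3}{4} → -\tfrac{17}{2}x + \tfrac{9}{4}y^{2}z^{2} + 3y^{2}z + y^{2} - \tfrac{21}{8}yz^{3} - \tfrac{67}{4}yz^{2} + \tfrac{11}{4}yz + \tfrac{17}{2}y + \tfrac{35}{4}z^{3} + \tfrac{81}{8}z^{2} - \tfrac{85}{2}z + \tfrac{3}{4}
  leading term x: subtract (\tfrac{17}{4})·f_2 from -\tfrac{17}{2}x + \tfrac{9}{4}y^{2}z^{2} + 3y^{2}z + y^{2} - \tfrac{21}{8}yz^{3} - \tfrac{67}{4}yz^{2} + \tfrac{11}{4}yz + \tfrac{17}{2}y + \tfrac{35}{4}z^{3} + \tfrac{81}{8}z^{2} - \tfrac{85}{2}z + \tfrac{3}{4} → \tfrac{9}{4}y^{2}z^{2} + 3y^{2}z + y^{2} - \tfrac{21}{8}yz^{3} - \tfrac{67}{4}yz^{2} + \tfrac{31}{2}yz + 17y + \tfrac{35}{4}z^{3} + \tfrac{81}{8}z^{2} - 85z + 73
  leading term y^{2}z^{2}: no divisor's leading term divides it; move \tfrac{9}{4}y^{2}z^{2} to the remainder.
  leading term y^{2}z: no divisor's leading term divides it; move 3y^{2}z to the remainder.
  leading term y^{2}: no divisor's leading term divides it; move y^{2} to the remainder.
  leading term yz^{3}: no divisor's leading term divides it; move -\tfrac{21}{8}yz^{3} to the remainder.
  leading term yz^{2}: no divisor's leading term divides it; move -\tfrac{67}{4}yz^{2} to the remainder.
  leading term yz: no divisor's leading term divides it; move \tfrac{31}{2}yz to the remainder.
  leading term y: no divisor's leading term divides it; move 17y to the remainder.
  leading term z^{3}: no divisor's leading term divides it; move \tfrac{35}{4}z^{3} to the remainder.
  leading term z^{2}: no divisor's leading term divides it; move \tfrac{81}{8}z^{2} to the remainder.
  leading term z: no divisor's leading term divides it; move -85z to the remainder.
  leading term 1: no divisor's leading term divides it; move 73 to the remainder.
  remainder \tfrac{9}{4}y^{2}z^{2} + 3y^{2}z + y^{2} - \tfrac{21}{8}yz^{3} - \tfrac{67}{4}yz^{2} + \tfrac{31}{2}yz + 17y + \tfrac{35}{4}z^{3} + \tfrac{81}{8}z^{2} - 85z + 73 ≠ 0; add g_3 = \tfrac{9}{4}y^{2}z^{2} + 3y^{2}z + y^{2} - \tfrac{21}{8}yz^{3} - \tfrac{67}{4}yz^{2} + \tfrac{31}{2}yz + 17y + \tfrac{35}{4}z^{3} + \tfrac{81}{8}z^{2} - 85z + 73 to the basis.

The other S-polynomials (S(f_1,g_3), S(f_2,g_3)) all reduce to 0 modulo the current basis, so we have a Gröbner basis.
Inter-reduce: drop elements whose leading term is divisible by another's, tail-reduce, and make monic.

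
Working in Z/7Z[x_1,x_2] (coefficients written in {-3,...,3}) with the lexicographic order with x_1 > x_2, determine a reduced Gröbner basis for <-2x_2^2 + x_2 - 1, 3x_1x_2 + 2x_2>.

G = {x_1 + 3, x_2^2 + 3x_2 - 3}

f_1 = -2x_2^2 + x_2 - 1, LT = x_2^2.
f_2 = 3x_1x_2 + 2x_2, LT = x_1x_2.

S(f_1,f_2): lcm = x_1x_2^2. S = 3x_1x_2 - 3x_1 - 3x_2^2.
  leading term x_1x_2: subtract (1)·f_2 from 3x_1x_2 - 3x_1 - 3x_2^2 → -3x_1 - 3x_2^2 - 2x_2
  leading term x_1: no divisor's leading term divides it; move -3x_1 to the remainder.
  leading term x_2^2: subtract (-2)·f_1 from -3x_2^2 - 2x_2 → -2
  leading term 1: no divisor's leading term divides it; move -2 to the remainder.
  remainder -3x_1 - 2 ≠ 0; add g_3 = -3x_1 - 2 to the basis.

S(f_1,g_3): leading monomials are coprime, so the S-polynomial reduces to 0 (Buchberger's first criterion).
S(f_2,g_3): lcm = x_1x_2. S = 0.
  remainder 0.

Every S-polynomial of the final basis reduces to 0, so we have a Gröbner basis.
Inter-reduce: drop elements whose leading term is divisible by another's, tail-reduce, and make monic.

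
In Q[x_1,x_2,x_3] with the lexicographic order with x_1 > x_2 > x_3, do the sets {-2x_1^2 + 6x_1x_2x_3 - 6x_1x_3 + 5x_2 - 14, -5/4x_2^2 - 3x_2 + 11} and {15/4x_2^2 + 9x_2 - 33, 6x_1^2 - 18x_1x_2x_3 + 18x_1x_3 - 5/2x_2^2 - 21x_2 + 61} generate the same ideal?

Equality of ideals is decidable: compute both reduced Gröbner bases (unique for the ordering) and check whether they agree.
Buchberger on the first generating set:
f_1 = -2x_1^2 + 6x_1x_2x_3 - 6x_1x_3 + 5x_2 - 14, LT = x_1^2.
f_2 = -5/4x_2^2 - 3x_2 + 11, LT = x_2^2.

The S-polynomials (S(f_1,f_2)) all reduce to 0 modulo the current basis, so we have a Gröbner basis.
Inter-reduce: drop elements whose leading term is divisible by another's, tail-reduce, and make monic.
Reduced Gröbner basis: {x_1^2 - 3x_1x_2x_3 + 3x_1x_3 - 5/2x_2 + 7, x_2^2 + 12/5x_2 - 44/5}.

Buchberger on the second generating set:
h_1 = 15/4x_2^2 + 9x_2 - 33, LT = x_2^2.
h_2 = 6x_1^2 - 18x_1x_2x_3 + 18x_1x_3 - 5/2x_2^2 - 21x_2 + 61, LT = x_1^2.

The S-polynomials (S(h_1,h_2)) all reduce to 0 modulo the current basis, so we have a Gröbner basis.
Inter-reduce: drop elements whose leading term is divisible by another's, tail-reduce, and make monic.
Reduced Gröbner basis: {x_1^2 - 3x_1x_2x_3 + 3x_1x_3 - 5/2x_2 + 13/2, x_2^2 + 12/5x_2 - 44/5}.

Since the reduced bases disagree, the two ideals are not the same.

No, the ideals differ.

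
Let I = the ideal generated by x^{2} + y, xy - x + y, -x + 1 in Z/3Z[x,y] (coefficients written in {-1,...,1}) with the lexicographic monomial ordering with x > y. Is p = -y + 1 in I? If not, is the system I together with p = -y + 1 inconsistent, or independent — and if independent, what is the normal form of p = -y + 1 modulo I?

First compute the reduced Gröbner basis of I by Buchberger's algorithm.
f_1 = x^{2} + y, LT = x^{2}.
f_2 = xy - x + y, LT = xy.
f_3 = -x + 1, LT = x.

S(f_1,f_2): lcm = x^{2}y. S = x^{2} - xy + y^{2}.
  reduce S modulo (f_1, f_2, f_3):
  remainder y^{2} - 1 ≠ 0; add h_4 = y^{2} - 1 to the basis.

S(f_1,f_3): lcm = x^{2}. S = x + y.
  reduce S modulo (f_1, f_2, f_3, h_4):
  remainder y + 1 ≠ 0; add h_5 = y + 1 to the basis.

The other S-polynomials (S(f_2,f_3), S(f_1,h_4), S(f_2,h_4), S(f_3,h_4), S(f_1,h_5), S(f_2,h_5), S(f_3,h_5), S(h_4,h_5)) all reduce to 0 modulo the current basis, so we have a Gröbner basis.
Inter-reduce: drop elements whose leading term is divisible by another's, tail-reduce, and make monic.
Reduced Gröbner basis: {x - 1, y + 1}.
Label its elements g_1 = x - 1, g_2 = y + 1.

Reduce p = -y + 1 modulo G:
  leading term y: subtract (-1)·g_2 from -y + 1 → -1
  leading term 1: no divisor's leading term divides it; move -1 to the remainder.
  normal form = -1.
The normal form is nonzero, so p ∉ I. Since p minus its normal form lies in I, I + (p) = I + (r) where r = -1; decide whether this ideal is the whole ring.
Here r = -1 is a nonzero constant, hence a unit: 1 ∈ I + (p), the Gröbner basis of I + (p) is {1}, and the enlarged system has no common solution — adjoining p is inconsistent.

Ideal membership is decidable via reduction modulo a Gröbner basis.

Adjoining -y + 1 makes the ideal the whole ring: the system is inconsistent.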